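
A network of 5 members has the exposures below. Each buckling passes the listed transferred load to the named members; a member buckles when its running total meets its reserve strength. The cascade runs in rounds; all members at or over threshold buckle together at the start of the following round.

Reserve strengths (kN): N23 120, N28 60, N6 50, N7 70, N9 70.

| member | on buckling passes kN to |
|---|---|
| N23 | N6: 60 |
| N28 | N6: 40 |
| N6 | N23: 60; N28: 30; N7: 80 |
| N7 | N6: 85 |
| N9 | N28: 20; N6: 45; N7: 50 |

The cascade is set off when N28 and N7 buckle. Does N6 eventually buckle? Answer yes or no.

yes

Round 1 — N28, N7 buckle (initial).
  N6: +40+85 → 125 ≥ 50
Round 2 — N6 buckles.
  N23: +60 → 60 < 120
No further bucklings.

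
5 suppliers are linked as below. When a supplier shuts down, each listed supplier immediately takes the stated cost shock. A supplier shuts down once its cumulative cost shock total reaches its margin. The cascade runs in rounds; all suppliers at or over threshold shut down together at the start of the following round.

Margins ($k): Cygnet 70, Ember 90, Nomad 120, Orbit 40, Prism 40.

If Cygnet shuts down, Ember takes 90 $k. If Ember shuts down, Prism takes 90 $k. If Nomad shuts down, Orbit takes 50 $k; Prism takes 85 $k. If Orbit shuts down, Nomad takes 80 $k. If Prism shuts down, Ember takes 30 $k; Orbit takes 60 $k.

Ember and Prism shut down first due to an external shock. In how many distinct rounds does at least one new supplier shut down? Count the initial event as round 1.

Round 1 — Ember, Prism shut down (initial).
  Orbit: +60 → 60 ≥ 40
Round 2 — Orbit shuts down.
  Nomad: +80 → 80 < 120
No further shutdowns.

2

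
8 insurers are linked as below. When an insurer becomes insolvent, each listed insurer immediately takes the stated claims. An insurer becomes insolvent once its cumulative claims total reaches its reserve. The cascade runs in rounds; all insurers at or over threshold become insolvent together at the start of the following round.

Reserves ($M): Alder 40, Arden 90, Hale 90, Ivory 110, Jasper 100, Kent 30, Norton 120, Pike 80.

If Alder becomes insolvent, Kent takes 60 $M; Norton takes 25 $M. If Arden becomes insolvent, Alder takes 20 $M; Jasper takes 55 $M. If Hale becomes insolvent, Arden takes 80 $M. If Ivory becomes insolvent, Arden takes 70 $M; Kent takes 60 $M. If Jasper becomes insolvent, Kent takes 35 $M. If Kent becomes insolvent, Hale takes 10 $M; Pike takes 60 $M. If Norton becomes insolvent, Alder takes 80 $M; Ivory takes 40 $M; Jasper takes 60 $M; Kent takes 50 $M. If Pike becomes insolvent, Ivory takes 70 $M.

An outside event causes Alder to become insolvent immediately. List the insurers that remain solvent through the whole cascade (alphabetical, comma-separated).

Arden, Hale, Ivory, Jasper, Norton, Pike

Round 1 — Alder becomes insolvent (initial).
  Kent: +60 → 60 ≥ 30
  Norton: +25 → 25 < 120
Round 2 — Kent becomes insolvent.
  Hale: +10 → 10 < 90
  Pike: +60 → 60 < 80
No further insolvencies.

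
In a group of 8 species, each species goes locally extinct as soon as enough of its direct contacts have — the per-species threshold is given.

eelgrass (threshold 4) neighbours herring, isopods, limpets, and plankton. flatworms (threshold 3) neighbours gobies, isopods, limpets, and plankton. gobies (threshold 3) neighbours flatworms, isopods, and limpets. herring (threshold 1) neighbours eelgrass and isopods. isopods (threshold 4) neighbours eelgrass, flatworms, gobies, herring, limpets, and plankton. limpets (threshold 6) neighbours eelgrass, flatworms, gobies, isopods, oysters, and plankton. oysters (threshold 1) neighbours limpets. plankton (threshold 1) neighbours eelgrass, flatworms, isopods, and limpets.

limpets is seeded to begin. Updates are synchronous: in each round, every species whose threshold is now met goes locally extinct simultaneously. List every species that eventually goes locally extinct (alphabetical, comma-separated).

limpets, oysters, plankton

Round 1 — limpets goes locally extinct (initial).
Round 2 — checking thresholds:
  eelgrass: 1 of 4 neighbours < 4, below threshold.
  flatworms: 1 of 4 neighbours < 3, below threshold.
  gobies: 1 of 3 neighbours < 3, below threshold.
  isopods: 1 of 6 neighbours < 4, below threshold.
  oysters: 1 of 1 neighbours ≥ 1, goes locally extinct.
  plankton: 1 of 4 neighbours ≥ 1, goes locally extinct.
Round 3 — no new extinctions; cascade stops.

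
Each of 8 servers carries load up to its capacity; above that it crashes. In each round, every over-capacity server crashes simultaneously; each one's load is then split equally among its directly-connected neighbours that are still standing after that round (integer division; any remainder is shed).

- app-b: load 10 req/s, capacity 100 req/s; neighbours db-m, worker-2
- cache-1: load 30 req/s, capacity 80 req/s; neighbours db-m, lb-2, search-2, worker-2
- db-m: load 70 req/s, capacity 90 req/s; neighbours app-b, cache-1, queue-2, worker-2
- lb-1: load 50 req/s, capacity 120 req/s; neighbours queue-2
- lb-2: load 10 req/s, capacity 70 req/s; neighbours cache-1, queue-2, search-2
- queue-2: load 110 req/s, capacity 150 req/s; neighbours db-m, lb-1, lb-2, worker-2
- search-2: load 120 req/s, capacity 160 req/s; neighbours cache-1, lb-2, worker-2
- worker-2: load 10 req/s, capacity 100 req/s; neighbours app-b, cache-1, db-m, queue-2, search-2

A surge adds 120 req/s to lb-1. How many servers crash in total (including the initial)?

8

Round 1 — lb-1 at 170 > 120. lb-1 crashes.
  lb-1 sheds 170 req/s to queue-2: 170 each.
    queue-2: 110+170 = 280 > 150
Round 2 — queue-2 crashes.
  queue-2 sheds 280 req/s to db-m, lb-2, worker-2: 93 each (1 lost).
    db-m: 70+93 = 163 > 90
    lb-2: 10+93 = 103 > 70
    worker-2: 10+93 = 103 > 100
Round 3 — db-m, lb-2, worker-2 crash.
  db-m sheds 163 req/s to app-b, cache-1: 81 each (1 lost).
    app-b: 10+81 = 91 ≤ 100
    cache-1: 30+81 = 111 > 80
  lb-2 sheds 103 req/s to cache-1, search-2: 51 each (1 lost).
    cache-1: 111+51 = 162 > 80
    search-2: 120+51 = 171 > 160
  worker-2 sheds 103 req/s to app-b, cache-1, search-2: 34 each (1 lost).
    app-b: 91+34 = 125 > 100
    cache-1: 162+34 = 196 > 80
    search-2: 171+34 = 205 > 160
Round 4 — app-b, cache-1, search-2 crash.
  app-b sheds 125 req/s: no online neighbours, lost.
  cache-1 sheds 196 req/s: no online neighbours, lost.
  search-2 sheds 205 req/s: no online neighbours, lost.
No further crashes.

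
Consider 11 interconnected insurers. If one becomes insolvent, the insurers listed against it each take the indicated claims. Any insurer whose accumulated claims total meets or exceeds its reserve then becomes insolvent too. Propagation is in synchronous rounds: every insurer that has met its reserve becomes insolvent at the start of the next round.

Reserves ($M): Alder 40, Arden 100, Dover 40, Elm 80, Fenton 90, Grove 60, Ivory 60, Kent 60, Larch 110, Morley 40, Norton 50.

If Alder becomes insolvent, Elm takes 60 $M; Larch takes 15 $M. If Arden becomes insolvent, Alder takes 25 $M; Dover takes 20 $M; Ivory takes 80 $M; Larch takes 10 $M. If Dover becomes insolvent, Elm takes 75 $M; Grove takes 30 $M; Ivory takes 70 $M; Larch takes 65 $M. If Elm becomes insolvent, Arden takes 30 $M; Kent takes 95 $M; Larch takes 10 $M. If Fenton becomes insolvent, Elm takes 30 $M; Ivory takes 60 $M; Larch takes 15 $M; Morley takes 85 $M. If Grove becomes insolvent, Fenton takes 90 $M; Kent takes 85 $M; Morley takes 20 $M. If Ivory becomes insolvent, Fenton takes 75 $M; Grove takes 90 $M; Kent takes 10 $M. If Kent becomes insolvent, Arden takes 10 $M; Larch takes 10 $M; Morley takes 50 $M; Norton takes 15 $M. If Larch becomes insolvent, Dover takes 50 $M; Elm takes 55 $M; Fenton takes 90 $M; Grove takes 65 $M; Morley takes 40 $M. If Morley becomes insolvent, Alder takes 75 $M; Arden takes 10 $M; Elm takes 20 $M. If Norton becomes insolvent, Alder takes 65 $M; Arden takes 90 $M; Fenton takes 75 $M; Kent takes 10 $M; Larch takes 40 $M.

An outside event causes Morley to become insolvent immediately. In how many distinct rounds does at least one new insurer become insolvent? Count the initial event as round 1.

Round 1 — Morley becomes insolvent (initial).
  Alder: +75 → 75 ≥ 40
  Arden: +10 → 10 < 100
  Elm: +20 → 20 < 80
Round 2 — Alder becomes insolvent.
  Elm: +60 → 80 ≥ 80
  Larch: +15 → 15 < 110
Round 3 — Elm becomes insolvent.
  Arden: +30 → 40 < 100
  Kent: +95 → 95 ≥ 60
  Larch: +10 → 25 < 110
Round 4 — Kent becomes insolvent.
  Arden: +10 → 50 < 100
  Larch: +10 → 35 < 110
  Norton: +15 → 15 < 50
No further insolvencies.

4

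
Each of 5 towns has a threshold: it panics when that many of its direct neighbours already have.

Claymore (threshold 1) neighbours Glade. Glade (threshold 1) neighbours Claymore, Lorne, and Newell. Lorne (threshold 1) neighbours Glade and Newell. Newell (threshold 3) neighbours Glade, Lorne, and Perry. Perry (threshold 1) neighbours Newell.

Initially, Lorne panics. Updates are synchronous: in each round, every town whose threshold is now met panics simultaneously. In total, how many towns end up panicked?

3

Round 1 — Lorne panics (initial).
Round 2 — checking thresholds:
  Glade: 1 of 3 neighbours ≥ 1, panics.
  Newell: 1 of 3 neighbours < 3, not yet.
Round 3 — checking thresholds:
  Claymore: 1 of 1 neighbours ≥ 1, panics.
  Newell: 2 of 3 neighbours < 3, not yet.
Round 4 — no new panics; cascade stops.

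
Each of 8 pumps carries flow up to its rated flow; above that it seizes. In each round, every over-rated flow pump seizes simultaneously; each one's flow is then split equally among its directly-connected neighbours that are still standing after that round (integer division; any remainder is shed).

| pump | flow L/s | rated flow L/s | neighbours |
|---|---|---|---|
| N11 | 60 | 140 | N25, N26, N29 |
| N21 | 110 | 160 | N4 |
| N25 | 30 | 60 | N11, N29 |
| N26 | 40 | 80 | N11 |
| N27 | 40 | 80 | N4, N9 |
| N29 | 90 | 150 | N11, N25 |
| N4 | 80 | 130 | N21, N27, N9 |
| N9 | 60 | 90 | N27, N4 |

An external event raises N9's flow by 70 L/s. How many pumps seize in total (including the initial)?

4

Round 1 — N9 at 130 > 90. N9 seizes.
  N9 sheds 130 L/s to N27, N4: 65 each.
    N27: 40+65 = 105 > 80
    N4: 80+65 = 145 > 130
Round 2 — N27, N4 seize.
  N27 sheds 105 L/s: no online neighbours, lost.
  N4 sheds 145 L/s to N21: 145 each.
    N21: 110+145 = 255 > 160
Round 3 — N21 seizes.
  N21 sheds 255 L/s: no online neighbours, lost.
No further seizures.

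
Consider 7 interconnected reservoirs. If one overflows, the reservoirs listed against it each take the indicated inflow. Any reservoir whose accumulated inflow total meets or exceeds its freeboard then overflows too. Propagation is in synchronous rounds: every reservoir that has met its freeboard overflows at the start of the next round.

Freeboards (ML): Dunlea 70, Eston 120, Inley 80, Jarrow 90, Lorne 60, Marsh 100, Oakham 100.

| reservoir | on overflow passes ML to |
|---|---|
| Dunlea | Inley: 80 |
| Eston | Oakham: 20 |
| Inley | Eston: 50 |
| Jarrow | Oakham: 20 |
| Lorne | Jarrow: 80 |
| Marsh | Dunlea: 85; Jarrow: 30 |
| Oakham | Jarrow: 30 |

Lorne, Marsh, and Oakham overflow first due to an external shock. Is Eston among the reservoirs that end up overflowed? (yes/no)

Round 1 — Lorne, Marsh, Oakham overflow (initial).
  Dunlea: +85 → 85 ≥ 70
  Jarrow: +80+30+30 → 140 ≥ 90
Round 2 — Dunlea, Jarrow overflow.
  Inley: +80 → 80 ≥ 80
Round 3 — Inley overflows.
  Eston: +50 → 50 < 120
No further overflows.

no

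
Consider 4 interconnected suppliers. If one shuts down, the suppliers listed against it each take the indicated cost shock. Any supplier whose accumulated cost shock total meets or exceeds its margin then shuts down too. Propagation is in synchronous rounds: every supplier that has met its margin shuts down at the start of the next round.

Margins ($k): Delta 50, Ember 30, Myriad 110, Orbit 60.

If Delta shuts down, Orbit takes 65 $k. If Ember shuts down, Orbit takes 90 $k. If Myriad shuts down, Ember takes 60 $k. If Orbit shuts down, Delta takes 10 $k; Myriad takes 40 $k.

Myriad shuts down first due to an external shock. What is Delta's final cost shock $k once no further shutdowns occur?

Round 1 — Myriad shuts down (initial).
  Ember: +60 → 60 ≥ 30
Round 2 — Ember shuts down.
  Orbit: +90 → 90 ≥ 60
Round 3 — Orbit shuts down.
  Delta: +10 → 10 < 50
No further shutdowns.

10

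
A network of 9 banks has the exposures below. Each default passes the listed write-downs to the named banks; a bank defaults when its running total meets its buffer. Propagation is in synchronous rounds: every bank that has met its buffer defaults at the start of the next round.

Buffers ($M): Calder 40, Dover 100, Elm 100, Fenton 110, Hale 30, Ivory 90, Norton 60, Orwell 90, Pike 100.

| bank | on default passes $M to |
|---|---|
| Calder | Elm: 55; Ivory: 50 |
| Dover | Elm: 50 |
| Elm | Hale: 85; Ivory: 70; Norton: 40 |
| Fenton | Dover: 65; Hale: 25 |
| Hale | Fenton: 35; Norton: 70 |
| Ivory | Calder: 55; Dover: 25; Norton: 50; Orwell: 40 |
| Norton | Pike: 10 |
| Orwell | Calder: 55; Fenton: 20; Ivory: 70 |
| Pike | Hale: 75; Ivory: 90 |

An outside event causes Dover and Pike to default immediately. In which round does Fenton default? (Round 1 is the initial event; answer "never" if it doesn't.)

never

Round 1 — Dover, Pike default (initial).
  Elm: +50 → 50 < 100
  Hale: +75 → 75 ≥ 30
  Ivory: +90 → 90 ≥ 90
Round 2 — Hale, Ivory default.
  Calder: +55 → 55 ≥ 40
  Fenton: +35 → 35 < 110
  Norton: +70+50 → 120 ≥ 60
  Orwell: +40 → 40 < 90
Round 3 — Calder, Norton default.
  Elm: +55 → 105 ≥ 100
Round 4 — Elm defaults.
No further defaults.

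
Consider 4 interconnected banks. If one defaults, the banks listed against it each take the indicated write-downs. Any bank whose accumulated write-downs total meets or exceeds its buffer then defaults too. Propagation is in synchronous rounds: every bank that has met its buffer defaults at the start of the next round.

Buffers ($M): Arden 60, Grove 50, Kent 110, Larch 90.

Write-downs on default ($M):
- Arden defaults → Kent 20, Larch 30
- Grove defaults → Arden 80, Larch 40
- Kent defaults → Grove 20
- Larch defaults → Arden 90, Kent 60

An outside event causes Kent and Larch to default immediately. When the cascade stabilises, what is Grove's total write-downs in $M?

20

Round 1 — Kent, Larch default (initial).
  Arden: +90 → 90 ≥ 60
  Grove: +20 → 20 < 50
Round 2 — Arden defaults.
No further defaults.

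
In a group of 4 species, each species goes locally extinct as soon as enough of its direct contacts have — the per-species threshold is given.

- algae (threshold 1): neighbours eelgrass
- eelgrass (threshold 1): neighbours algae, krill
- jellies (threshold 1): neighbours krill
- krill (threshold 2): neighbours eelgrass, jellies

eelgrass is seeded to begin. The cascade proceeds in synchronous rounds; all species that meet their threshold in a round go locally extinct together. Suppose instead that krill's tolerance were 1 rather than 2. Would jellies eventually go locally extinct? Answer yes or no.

With krill's tolerance at 1:
Round 1 — eelgrass goes locally extinct (initial).
Round 2 — checking thresholds:
  algae: 1 of 1 neighbours ≥ 1, goes locally extinct.
  krill: 1 of 2 neighbours ≥ 1, goes locally extinct.
Round 3 — checking thresholds:
  jellies: 1 of 1 neighbours ≥ 1, goes locally extinct.
Round 4 — no new extinctions; cascade stops.

yes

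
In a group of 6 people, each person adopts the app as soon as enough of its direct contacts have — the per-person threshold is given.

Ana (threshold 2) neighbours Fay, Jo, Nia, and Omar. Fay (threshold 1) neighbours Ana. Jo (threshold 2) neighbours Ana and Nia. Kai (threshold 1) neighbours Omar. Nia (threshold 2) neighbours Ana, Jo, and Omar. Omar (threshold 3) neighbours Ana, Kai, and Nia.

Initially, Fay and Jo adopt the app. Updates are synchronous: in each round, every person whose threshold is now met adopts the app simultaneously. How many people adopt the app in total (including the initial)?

Round 1 — Fay, Jo adopt the app (initial).
Round 2 — checking thresholds:
  Ana: 2 of 4 neighbours ≥ 2, adopts the app.
  Nia: 1 of 3 neighbours < 2, holds.
Round 3 — checking thresholds:
  Nia: 2 of 3 neighbours ≥ 2, adopts the app.
  Omar: 1 of 3 neighbours < 3, holds.
Round 4 — no new adoptions; cascade stops.

4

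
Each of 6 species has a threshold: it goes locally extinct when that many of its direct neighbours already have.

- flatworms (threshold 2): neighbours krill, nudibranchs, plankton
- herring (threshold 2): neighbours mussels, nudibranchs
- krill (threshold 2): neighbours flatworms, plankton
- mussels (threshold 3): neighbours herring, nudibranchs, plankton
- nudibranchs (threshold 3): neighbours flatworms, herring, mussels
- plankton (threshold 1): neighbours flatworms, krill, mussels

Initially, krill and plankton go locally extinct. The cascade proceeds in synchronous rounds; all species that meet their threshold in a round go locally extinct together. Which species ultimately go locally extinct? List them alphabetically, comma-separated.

flatworms, krill, plankton

Round 1 — krill, plankton go locally extinct (initial).
Round 2 — checking thresholds:
  flatworms: 2 of 3 neighbours ≥ 2, goes locally extinct.
  mussels: 1 of 3 neighbours < 3, below threshold.
Round 3 — no new extinctions; cascade stops.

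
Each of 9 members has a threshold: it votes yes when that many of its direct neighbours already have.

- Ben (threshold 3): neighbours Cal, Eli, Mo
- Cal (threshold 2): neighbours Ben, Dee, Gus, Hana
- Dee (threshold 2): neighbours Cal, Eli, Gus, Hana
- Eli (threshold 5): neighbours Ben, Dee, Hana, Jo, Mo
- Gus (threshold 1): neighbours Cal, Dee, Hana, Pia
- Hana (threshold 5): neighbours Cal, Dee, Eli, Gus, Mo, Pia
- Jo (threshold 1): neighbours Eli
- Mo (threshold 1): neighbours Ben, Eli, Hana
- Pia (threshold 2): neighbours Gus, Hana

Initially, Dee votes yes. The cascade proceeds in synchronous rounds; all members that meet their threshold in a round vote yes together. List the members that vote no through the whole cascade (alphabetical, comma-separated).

Ben, Eli, Hana, Jo, Mo, Pia

Round 1 — Dee votes yes (initial).
Round 2 — checking thresholds:
  Cal: 1 of 4 neighbours < 2, not yet.
  Eli: 1 of 5 neighbours < 5, not yet.
  Gus: 1 of 4 neighbours ≥ 1, votes yes.
  Hana: 1 of 6 neighbours < 5, not yet.
Round 3 — checking thresholds:
  Cal: 2 of 4 neighbours ≥ 2, votes yes.
  Eli: 1 of 5 neighbours < 5, not yet.
  Hana: 2 of 6 neighbours < 5, not yet.
  Pia: 1 of 2 neighbours < 2, not yet.
Round 4 — no new yes votes; cascade stops.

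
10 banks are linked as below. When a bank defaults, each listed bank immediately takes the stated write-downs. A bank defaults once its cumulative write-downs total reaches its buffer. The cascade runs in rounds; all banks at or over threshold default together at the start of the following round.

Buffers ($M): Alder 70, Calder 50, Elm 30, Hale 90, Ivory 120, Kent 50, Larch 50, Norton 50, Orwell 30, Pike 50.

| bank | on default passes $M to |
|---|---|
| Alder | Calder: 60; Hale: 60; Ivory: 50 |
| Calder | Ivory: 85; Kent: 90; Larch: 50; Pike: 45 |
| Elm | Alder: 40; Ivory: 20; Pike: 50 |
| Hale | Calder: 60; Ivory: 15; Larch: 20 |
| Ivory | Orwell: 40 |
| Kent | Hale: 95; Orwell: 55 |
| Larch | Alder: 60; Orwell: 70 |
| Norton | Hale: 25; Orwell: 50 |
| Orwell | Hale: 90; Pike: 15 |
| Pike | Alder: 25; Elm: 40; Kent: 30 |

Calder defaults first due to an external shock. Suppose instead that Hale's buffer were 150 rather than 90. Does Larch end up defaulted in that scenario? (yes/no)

With Hale's buffer at 150:
Round 1 — Calder defaults (initial).
  Ivory: +85 → 85 < 120
  Kent: +90 → 90 ≥ 50
  Larch: +50 → 50 ≥ 50
  Pike: +45 → 45 < 50
Round 2 — Kent, Larch default.
  Alder: +60 → 60 < 70
  Hale: +95 → 95 < 150
  Orwell: +55+70 → 125 ≥ 30
Round 3 — Orwell defaults.
  Hale: +90 → 185 ≥ 150
  Pike: +15 → 60 ≥ 50
Round 4 — Hale, Pike default.
  Alder: +25 → 85 ≥ 70
  Elm: +40 → 40 ≥ 30
  Ivory: +15 → 100 < 120
Round 5 — Alder, Elm default.
  Ivory: +50+20 → 170 ≥ 120
Round 6 — Ivory defaults.
No further defaults.

yes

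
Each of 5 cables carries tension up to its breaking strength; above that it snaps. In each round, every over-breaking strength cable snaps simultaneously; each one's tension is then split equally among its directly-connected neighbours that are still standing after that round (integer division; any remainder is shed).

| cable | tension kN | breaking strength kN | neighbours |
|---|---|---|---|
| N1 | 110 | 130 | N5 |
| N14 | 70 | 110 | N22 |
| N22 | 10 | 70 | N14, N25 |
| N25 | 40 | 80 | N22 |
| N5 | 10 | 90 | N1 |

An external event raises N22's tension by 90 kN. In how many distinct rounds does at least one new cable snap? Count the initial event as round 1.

Round 1 — N22 at 100 > 70. N22 snaps.
  N22 sheds 100 kN to N14, N25: 50 each.
    N14: 70+50 = 120 > 110
    N25: 40+50 = 90 > 80
Round 2 — N14, N25 snap.
  N14 sheds 120 kN: no online neighbours, lost.
  N25 sheds 90 kN: no online neighbours, lost.
No further breaks.

2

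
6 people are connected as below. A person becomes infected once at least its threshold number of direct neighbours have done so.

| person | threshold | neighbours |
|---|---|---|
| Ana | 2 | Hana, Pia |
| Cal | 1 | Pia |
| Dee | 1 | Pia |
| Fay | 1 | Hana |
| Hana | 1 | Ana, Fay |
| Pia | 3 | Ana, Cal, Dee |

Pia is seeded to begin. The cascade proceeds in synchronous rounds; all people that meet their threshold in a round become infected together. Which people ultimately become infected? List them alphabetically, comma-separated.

Cal, Dee, Pia

Round 1 — Pia becomes infected (initial).
Round 2 — checking thresholds:
  Ana: 1 of 2 neighbours < 2, holds.
  Cal: 1 of 1 neighbours ≥ 1, becomes infected.
  Dee: 1 of 1 neighbours ≥ 1, becomes infected.
Round 3 — no new infections; cascade stops.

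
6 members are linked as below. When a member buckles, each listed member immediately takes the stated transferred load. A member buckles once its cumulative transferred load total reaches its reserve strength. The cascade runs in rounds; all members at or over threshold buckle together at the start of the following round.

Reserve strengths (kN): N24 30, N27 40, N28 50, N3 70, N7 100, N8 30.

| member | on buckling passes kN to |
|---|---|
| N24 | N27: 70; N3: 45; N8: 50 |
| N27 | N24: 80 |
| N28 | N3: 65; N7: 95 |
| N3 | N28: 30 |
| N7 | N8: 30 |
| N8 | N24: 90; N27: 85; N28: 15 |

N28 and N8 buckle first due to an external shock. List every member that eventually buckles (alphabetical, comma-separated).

N24, N27, N28, N3, N8

Round 1 — N28, N8 buckle (initial).
  N24: +90 → 90 ≥ 30
  N27: +85 → 85 ≥ 40
  N3: +65 → 65 < 70
  N7: +95 → 95 < 100
Round 2 — N24, N27 buckle.
  N3: +45 → 110 ≥ 70
Round 3 — N3 buckles.
No further bucklings.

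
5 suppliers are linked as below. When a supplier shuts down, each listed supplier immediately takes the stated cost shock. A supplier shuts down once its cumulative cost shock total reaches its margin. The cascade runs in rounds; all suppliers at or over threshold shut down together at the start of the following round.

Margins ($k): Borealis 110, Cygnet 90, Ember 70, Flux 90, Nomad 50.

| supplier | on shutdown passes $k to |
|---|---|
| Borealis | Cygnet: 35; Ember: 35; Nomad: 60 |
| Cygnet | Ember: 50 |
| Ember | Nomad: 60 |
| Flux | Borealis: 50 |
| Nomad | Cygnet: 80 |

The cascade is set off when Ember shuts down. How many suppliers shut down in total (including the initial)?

Round 1 — Ember shuts down (initial).
  Nomad: +60 → 60 ≥ 50
Round 2 — Nomad shuts down.
  Cygnet: +80 → 80 < 90
No further shutdowns.

2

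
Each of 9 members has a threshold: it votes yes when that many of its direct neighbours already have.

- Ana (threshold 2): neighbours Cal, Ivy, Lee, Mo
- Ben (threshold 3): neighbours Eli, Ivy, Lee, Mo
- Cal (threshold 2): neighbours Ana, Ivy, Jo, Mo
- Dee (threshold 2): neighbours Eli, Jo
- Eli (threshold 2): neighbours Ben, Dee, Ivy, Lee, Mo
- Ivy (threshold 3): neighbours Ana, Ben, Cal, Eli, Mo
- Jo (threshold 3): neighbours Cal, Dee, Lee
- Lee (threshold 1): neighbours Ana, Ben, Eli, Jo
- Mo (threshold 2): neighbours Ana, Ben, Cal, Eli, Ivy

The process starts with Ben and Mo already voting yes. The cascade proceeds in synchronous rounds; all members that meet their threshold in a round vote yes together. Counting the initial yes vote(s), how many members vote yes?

Round 1 — Ben, Mo vote yes (initial).
Round 2 — checking thresholds:
  Ana: 1 of 4 neighbours < 2, holds.
  Cal: 1 of 4 neighbours < 2, holds.
  Eli: 2 of 5 neighbours ≥ 2, votes yes.
  Ivy: 2 of 5 neighbours < 3, holds.
  Lee: 1 of 4 neighbours ≥ 1, votes yes.
Round 3 — checking thresholds:
  Ana: 2 of 4 neighbours ≥ 2, votes yes.
  Cal: 1 of 4 neighbours < 2, holds.
  Dee: 1 of 2 neighbours < 2, holds.
  Ivy: 3 of 5 neighbours ≥ 3, votes yes.
  Jo: 1 of 3 neighbours < 3, holds.
Round 4 — checking thresholds:
  Cal: 3 of 4 neighbours ≥ 2, votes yes.
  Dee: 1 of 2 neighbours < 2, holds.
  Jo: 1 of 3 neighbours < 3, holds.
Round 5 — no new yes votes; cascade stops.

7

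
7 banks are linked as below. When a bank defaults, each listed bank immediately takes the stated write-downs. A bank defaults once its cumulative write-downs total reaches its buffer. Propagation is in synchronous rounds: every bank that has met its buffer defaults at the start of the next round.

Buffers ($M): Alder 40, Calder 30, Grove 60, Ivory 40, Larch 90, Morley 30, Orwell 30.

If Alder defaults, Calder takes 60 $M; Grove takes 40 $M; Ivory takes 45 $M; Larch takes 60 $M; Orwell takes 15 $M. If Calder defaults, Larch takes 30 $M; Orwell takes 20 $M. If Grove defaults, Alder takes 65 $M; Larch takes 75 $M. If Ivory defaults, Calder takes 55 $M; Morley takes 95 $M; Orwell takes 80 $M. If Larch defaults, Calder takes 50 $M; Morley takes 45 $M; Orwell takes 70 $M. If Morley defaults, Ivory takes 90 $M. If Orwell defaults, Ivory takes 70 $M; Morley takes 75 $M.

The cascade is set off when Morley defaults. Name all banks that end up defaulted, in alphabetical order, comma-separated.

Calder, Ivory, Morley, Orwell

Round 1 — Morley defaults (initial).
  Ivory: +90 → 90 ≥ 40
Round 2 — Ivory defaults.
  Calder: +55 → 55 ≥ 30
  Orwell: +80 → 80 ≥ 30
Round 3 — Calder, Orwell default.
  Larch: +30 → 30 < 90
No further defaults.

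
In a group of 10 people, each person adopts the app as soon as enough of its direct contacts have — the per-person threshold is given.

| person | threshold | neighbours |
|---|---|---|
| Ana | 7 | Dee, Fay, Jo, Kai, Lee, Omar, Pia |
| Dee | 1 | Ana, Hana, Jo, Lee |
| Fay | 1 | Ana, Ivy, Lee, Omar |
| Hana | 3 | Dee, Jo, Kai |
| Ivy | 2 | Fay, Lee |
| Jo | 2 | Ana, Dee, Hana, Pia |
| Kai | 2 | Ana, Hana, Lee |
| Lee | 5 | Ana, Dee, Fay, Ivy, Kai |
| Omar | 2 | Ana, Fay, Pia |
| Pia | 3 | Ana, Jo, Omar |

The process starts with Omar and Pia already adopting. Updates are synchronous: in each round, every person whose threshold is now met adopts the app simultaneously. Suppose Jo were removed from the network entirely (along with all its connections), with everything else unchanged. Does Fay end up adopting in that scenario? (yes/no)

yes

With Jo removed:
Round 1 — Omar, Pia adopt the app (initial).
Round 2 — checking thresholds:
  Ana: 2 of 6 neighbours < 7, holds.
  Fay: 1 of 4 neighbours ≥ 1, adopts the app.
Round 3 — no new adoptions; cascade stops.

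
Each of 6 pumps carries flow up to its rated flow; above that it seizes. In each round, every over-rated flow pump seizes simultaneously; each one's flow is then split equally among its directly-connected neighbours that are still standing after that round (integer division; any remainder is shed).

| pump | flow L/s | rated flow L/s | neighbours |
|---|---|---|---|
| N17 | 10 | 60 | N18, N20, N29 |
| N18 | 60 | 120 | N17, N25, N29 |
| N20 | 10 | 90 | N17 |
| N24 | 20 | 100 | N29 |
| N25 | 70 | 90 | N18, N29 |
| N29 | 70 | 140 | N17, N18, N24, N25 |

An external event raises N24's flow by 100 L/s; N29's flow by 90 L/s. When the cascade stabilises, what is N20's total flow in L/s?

41

Round 1 — N24 at 120 > 100; N29 at 160 > 140. N24, N29 seize.
  N24 sheds 120 L/s: no online neighbours, lost.
  N29 sheds 160 L/s to N17, N18, N25: 53 each (1 lost).
    N17: 10+53 = 63 > 60
    N18: 60+53 = 113 ≤ 120
    N25: 70+53 = 123 > 90
Round 2 — N17, N25 seize.
  N17 sheds 63 L/s to N18, N20: 31 each (1 lost).
    N18: 113+31 = 144 > 120
    N20: 10+31 = 41 ≤ 90
  N25 sheds 123 L/s to N18: 123 each.
    N18: 144+123 = 267 > 120
Round 3 — N18 seizes.
  N18 sheds 267 L/s: no online neighbours, lost.
No further seizures.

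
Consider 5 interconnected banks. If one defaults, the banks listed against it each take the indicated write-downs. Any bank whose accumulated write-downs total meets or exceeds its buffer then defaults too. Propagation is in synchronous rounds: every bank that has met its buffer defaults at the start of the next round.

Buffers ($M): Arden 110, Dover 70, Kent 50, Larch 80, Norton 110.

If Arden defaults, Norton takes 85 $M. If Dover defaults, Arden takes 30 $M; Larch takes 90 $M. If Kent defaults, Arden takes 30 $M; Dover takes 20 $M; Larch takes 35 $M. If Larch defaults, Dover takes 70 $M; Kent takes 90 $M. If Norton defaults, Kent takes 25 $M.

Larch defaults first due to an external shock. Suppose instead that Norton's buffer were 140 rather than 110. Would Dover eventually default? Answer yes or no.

With Norton's buffer at 140:
Round 1 — Larch defaults (initial).
  Dover: +70 → 70 ≥ 70
  Kent: +90 → 90 ≥ 50
Round 2 — Dover, Kent default.
  Arden: +30+30 → 60 < 110
No further defaults.

yes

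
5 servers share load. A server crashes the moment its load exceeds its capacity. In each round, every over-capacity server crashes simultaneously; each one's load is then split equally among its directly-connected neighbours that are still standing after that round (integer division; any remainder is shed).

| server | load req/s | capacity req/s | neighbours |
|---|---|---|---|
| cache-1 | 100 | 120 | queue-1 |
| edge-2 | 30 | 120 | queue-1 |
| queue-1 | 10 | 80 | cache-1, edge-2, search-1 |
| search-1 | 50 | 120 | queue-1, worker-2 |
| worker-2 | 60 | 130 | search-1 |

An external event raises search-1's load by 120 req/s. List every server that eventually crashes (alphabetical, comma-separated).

Round 1 — search-1 at 170 > 120. search-1 crashes.
  search-1 sheds 170 req/s to queue-1, worker-2: 85 each.
    queue-1: 10+85 = 95 > 80
    worker-2: 60+85 = 145 > 130
Round 2 — queue-1, worker-2 crash.
  queue-1 sheds 95 req/s to cache-1, edge-2: 47 each (1 lost).
    cache-1: 100+47 = 147 > 120
    edge-2: 30+47 = 77 ≤ 120
  worker-2 sheds 145 req/s: no online neighbours, lost.
Round 3 — cache-1 crashes.
  cache-1 sheds 147 req/s: no online neighbours, lost.
No further crashes.

cache-1, queue-1, search-1, worker-2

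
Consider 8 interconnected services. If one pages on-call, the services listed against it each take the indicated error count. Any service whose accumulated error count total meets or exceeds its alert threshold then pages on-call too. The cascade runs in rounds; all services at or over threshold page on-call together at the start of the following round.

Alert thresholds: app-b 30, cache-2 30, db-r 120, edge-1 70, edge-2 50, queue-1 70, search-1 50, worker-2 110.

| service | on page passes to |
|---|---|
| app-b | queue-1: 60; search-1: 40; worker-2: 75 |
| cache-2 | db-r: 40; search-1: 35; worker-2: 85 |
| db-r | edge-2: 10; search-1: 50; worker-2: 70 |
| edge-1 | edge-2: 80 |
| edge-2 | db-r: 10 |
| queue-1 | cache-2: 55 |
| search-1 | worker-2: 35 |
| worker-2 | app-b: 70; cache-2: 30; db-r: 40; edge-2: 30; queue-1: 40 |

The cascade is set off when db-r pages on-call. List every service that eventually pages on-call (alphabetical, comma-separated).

Round 1 — db-r pages on-call (initial).
  edge-2: +10 → 10 < 50
  search-1: +50 → 50 ≥ 50
  worker-2: +70 → 70 < 110
Round 2 — search-1 pages on-call.
  worker-2: +35 → 105 < 110
No further pages.

db-r, search-1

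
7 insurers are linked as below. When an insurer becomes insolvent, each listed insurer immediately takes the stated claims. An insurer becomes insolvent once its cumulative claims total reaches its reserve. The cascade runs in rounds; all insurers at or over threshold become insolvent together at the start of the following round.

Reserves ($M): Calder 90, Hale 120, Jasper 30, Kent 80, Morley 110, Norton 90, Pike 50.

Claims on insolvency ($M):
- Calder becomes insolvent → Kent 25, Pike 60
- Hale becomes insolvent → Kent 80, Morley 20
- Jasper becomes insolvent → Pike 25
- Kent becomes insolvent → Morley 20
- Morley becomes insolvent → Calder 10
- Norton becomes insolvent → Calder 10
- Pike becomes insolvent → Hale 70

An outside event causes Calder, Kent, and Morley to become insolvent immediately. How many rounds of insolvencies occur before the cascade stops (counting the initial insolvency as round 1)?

Round 1 — Calder, Kent, Morley become insolvent (initial).
  Pike: +60 → 60 ≥ 50
Round 2 — Pike becomes insolvent.
  Hale: +70 → 70 < 120
No further insolvencies.

2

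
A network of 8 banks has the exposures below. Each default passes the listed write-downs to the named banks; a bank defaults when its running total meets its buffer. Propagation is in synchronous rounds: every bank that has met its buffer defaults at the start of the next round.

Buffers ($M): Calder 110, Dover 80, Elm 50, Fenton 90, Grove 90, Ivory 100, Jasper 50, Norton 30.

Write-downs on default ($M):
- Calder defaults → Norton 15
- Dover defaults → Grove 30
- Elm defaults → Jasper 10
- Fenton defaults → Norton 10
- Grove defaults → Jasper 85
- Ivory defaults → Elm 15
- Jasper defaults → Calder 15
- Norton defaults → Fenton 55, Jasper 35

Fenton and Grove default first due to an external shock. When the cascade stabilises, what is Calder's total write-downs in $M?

Round 1 — Fenton, Grove default (initial).
  Jasper: +85 → 85 ≥ 50
  Norton: +10 → 10 < 30
Round 2 — Jasper defaults.
  Calder: +15 → 15 < 110
No further defaults.

15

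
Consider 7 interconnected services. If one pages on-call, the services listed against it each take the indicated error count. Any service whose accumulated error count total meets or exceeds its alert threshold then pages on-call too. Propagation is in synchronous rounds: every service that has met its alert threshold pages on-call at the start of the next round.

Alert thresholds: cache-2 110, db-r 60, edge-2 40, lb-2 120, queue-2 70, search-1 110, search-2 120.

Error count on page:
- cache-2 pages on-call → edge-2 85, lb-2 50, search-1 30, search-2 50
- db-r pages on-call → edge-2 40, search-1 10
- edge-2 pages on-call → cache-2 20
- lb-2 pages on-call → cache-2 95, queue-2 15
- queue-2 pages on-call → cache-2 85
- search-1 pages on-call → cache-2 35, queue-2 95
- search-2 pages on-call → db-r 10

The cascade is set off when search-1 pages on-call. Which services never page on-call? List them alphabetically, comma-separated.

Round 1 — search-1 pages on-call (initial).
  cache-2: +35 → 35 < 110
  queue-2: +95 → 95 ≥ 70
Round 2 — queue-2 pages on-call.
  cache-2: +85 → 120 ≥ 110
Round 3 — cache-2 pages on-call.
  edge-2: +85 → 85 ≥ 40
  lb-2: +50 → 50 < 120
  search-2: +50 → 50 < 120
Round 4 — edge-2 pages on-call.
No further pages.

db-r, lb-2, search-2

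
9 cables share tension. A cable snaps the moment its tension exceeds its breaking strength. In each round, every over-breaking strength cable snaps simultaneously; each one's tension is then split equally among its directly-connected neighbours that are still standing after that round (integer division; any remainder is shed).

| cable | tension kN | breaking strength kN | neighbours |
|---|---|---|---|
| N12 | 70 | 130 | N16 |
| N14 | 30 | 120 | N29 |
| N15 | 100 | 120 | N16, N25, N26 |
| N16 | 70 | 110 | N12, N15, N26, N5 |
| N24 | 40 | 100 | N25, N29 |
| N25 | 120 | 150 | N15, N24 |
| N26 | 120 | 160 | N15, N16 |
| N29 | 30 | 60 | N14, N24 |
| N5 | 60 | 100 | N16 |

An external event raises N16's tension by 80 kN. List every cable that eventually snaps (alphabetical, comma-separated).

Round 1 — N16 at 150 > 110. N16 snaps.
  N16 sheds 150 kN to N12, N15, N26, N5: 37 each (2 lost).
    N12: 70+37 = 107 ≤ 130
    N15: 100+37 = 137 > 120
    N26: 120+37 = 157 ≤ 160
    N5: 60+37 = 97 ≤ 100
Round 2 — N15 snaps.
  N15 sheds 137 kN to N25, N26: 68 each (1 lost).
    N25: 120+68 = 188 > 150
    N26: 157+68 = 225 > 160
Round 3 — N25, N26 snap.
  N25 sheds 188 kN to N24: 188 each.
    N24: 40+188 = 228 > 100
  N26 sheds 225 kN: no online neighbours, lost.
Round 4 — N24 snaps.
  N24 sheds 228 kN to N29: 228 each.
    N29: 30+228 = 258 > 60
Round 5 — N29 snaps.
  N29 sheds 258 kN to N14: 258 each.
    N14: 30+258 = 288 > 120
Round 6 — N14 snaps.
  N14 sheds 288 kN: no online neighbours, lost.
No further breaks.

N14, N15, N16, N24, N25, N26, N29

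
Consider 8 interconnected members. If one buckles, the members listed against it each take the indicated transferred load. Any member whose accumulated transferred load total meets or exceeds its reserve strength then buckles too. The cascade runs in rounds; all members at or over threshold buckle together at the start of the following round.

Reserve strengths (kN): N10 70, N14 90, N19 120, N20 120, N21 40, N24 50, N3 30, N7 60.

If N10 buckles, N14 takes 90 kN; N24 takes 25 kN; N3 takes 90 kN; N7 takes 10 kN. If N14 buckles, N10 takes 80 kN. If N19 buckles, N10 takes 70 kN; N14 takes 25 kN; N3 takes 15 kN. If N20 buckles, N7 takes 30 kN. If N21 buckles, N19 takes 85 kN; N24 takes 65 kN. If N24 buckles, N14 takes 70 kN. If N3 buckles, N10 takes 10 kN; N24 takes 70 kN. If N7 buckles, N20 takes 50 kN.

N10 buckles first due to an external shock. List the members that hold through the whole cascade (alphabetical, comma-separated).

N19, N20, N21, N7

Round 1 — N10 buckles (initial).
  N14: +90 → 90 ≥ 90
  N24: +25 → 25 < 50
  N3: +90 → 90 ≥ 30
  N7: +10 → 10 < 60
Round 2 — N14, N3 buckle.
  N24: +70 → 95 ≥ 50
Round 3 — N24 buckles.
No further bucklings.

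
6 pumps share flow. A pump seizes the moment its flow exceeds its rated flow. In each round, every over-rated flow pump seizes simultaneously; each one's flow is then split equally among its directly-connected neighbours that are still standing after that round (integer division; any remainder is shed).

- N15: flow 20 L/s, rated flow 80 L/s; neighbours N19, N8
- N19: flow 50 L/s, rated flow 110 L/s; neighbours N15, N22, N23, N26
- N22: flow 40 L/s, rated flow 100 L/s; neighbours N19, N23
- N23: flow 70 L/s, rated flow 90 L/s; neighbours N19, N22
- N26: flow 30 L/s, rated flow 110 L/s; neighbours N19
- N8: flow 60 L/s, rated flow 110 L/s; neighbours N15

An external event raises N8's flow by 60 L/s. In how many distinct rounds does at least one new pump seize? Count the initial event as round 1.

4

Round 1 — N8 at 120 > 110. N8 seizes.
  N8 sheds 120 L/s to N15: 120 each.
    N15: 20+120 = 140 > 80
Round 2 — N15 seizes.
  N15 sheds 140 L/s to N19: 140 each.
    N19: 50+140 = 190 > 110
Round 3 — N19 seizes.
  N19 sheds 190 L/s to N22, N23, N26: 63 each (1 lost).
    N22: 40+63 = 103 > 100
    N23: 70+63 = 133 > 90
    N26: 30+63 = 93 ≤ 110
Round 4 — N22, N23 seize.
  N22 sheds 103 L/s: no online neighbours, lost.
  N23 sheds 133 L/s: no online neighbours, lost.
No further seizures.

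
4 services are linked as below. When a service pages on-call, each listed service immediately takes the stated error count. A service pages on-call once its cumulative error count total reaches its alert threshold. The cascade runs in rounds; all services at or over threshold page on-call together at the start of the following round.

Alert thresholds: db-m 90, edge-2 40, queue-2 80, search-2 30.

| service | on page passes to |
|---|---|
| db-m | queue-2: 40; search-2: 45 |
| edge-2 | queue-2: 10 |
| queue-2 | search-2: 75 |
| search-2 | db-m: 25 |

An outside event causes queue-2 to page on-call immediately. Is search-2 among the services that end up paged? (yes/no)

yes

Round 1 — queue-2 pages on-call (initial).
  search-2: +75 → 75 ≥ 30
Round 2 — search-2 pages on-call.
  db-m: +25 → 25 < 90
No further pages.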